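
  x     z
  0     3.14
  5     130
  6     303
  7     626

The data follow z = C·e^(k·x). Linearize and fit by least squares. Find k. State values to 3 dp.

k = 0.757

With ln zᵢ as the transformed response and xᵢ as the regressor:
Over the data: Σx = 18.0000, Σ(x)² = 110.0000, Σln z = 18.1648, Σx·ln z = 103.6955.
Normal system: [[110.0000, 18.0000]; [18.0000, 4]]·[k, ln C]ᵀ = [103.6955, 18.1648]ᵀ.
Δ = 110.0000·4 − (18.0000)² = 116.0000; k = (103.6955·4 − 18.0000·18.1648)/116.0000 = 0.75703, ln C = (110.0000·18.1648 − 18.0000·103.6955)/116.0000 = 1.13460.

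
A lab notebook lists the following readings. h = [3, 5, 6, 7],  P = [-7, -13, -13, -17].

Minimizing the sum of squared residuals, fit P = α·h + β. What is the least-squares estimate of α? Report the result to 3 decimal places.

α = -2.343

With design matrix X, XᵀX = [[119, 21]; [21, 4]] and XᵀP = [-283, -50]ᵀ.
Determinant 119·4 − 21² = 35.
α = ((-283)·4 − 21·(-50))/35 = -82/35; β = (119·(-50) − 21·(-283))/35 = -1/5.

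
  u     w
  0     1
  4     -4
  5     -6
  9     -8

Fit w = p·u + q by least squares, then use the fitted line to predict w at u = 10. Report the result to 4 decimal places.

Entries of XᵀX: Σu·u = 122, Σu = 18, Σ1 = 4.
Moment sums: Σu·w = -118, Σw = -17.
XᵀX·[p, q]ᵀ = Xᵀw becomes [[122, 18]; [18, 4]]·[p, q]ᵀ = [-118, -17]ᵀ.
Δ = 122·4 − 18² = 164.
p = ((-118)·4 − 18·(-17))/164 = -83/82; q = (122·(-17) − 18·(-118))/164 = 25/82.
At u = 10: ŵ = (-83/82)·(10) + (25/82)·(1) = -805/82.

ŵ = -9.8171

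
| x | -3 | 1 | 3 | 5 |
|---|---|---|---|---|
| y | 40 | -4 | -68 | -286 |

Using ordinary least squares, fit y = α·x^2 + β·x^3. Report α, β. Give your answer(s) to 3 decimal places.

The normal system MᵀM·[α, β]ᵀ = Mᵀy is [[788, 3126]; [3126, 17084]]·[α, β]ᵀ = [-7406, -38670]ᵀ.
Δ = 788·17084 − 3126² = 3690316.
α = ((-7406)·17084 − 3126·(-38670))/3690316 = -1410421/922579; β = (788·(-38670) − 3126·(-7406))/3690316 = -1830201/922579.

α = -1.529, β = -1.984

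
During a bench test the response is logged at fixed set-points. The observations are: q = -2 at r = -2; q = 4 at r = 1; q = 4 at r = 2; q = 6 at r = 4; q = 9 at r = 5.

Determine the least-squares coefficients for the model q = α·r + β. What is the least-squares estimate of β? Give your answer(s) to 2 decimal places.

Compute the Gram sums: Σr·r = 50, Σr = 10, Σ1 = 5.
Moment sums: Σr·q = 85, Σq = 21.
det = 50·5 − 10² = 150.
α = (85·5 − 10·21)/150 = 43/30; β = (50·21 − 10·85)/150 = 4/3.

β = 1.33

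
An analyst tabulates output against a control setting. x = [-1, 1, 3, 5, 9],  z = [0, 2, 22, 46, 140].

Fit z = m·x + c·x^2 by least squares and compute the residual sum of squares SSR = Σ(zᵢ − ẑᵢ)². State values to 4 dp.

Forming AᵀA = [[117, 881]; [881, 7269]] and Aᵀz = [1558, 12690]ᵀ gives AᵀA·[m, c]ᵀ = Aᵀz.
det = 117·7269 − 881² = 74312.
m = (1558·7269 − 881·12690)/74312 = 36303/18578; c = (117·12690 − 881·1558)/74312 = 28033/18578.
Residuals: 4135/9289, -13590/9289, 23755/9289, -13876/9289, 1760/9289; SSR = 103534/9289.

SSR = 11.1459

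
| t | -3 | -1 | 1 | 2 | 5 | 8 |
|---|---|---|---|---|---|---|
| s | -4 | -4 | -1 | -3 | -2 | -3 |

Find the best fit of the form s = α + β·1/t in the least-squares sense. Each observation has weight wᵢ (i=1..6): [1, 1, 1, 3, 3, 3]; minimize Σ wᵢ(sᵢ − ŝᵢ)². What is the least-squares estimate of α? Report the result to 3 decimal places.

α = -2.979

Normal-equation sums: Σwᵢ·1 = 12, Σwᵢ·1/t = 257/120, Σwᵢ·1/t·1/t = 43603/14400.
For XᵀWs: Σwᵢ·s = -33, Σwᵢ·1/t·s = -299/120.
Normal equations: [[12, 257/120]; [257/120, 43603/14400]]·[α, β]ᵀ = [-33, -299/120]ᵀ.
det = 12·(43603/14400) − (257/120)² = 457187/14400.
α = ((-33)·(43603/14400) − (257/120)·(-299/120))/(457187/14400) = -1362056/457187; β = (12·(-299/120) − (257/120)·(-33))/(457187/14400) = 587160/457187.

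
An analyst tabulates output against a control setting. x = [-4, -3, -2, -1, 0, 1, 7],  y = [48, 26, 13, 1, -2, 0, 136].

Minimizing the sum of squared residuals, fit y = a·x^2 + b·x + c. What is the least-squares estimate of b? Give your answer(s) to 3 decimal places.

b = -0.795

Compute the Gram sums: Σx^2·x^2 = 2756, Σx^2·x = 244, Σx^2 = 80, Σx·x = 80, Σx = -2, Σ1 = 7.
For Mᵀy: Σx^2·y = 7719, Σx·y = 655, Σy = 222.
Solving the 3×3 system (Gaussian elimination) gives a = 96193/32844, b = -6527/8211, c = -776/391.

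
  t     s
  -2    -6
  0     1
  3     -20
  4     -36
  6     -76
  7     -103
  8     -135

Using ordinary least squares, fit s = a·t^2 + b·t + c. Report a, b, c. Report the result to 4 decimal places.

a = -2.0025, b = -0.8499, c = 0.5056

Normal-equation sums: Σt^2·t^2 = 8146, Σt^2·t = 1154, Σt^2 = 178, Σt·t = 178, Σt = 26, Σ1 = 7.
Moment sums: Σt^2·s = -17203, Σt·s = -2449, Σs = -375.
Inverting the 3×3 Gram matrix, [a, b, c]ᵀ = [-4037/2016, -8567/10080, 91/180]ᵀ.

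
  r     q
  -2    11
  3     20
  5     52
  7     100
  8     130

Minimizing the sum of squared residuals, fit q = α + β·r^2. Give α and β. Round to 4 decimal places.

AᵀA·[α, β]ᵀ = Aᵀq reads: 5·α + 151·β = 313;  151·α + 7219·β = 14744.
Eliminating β: 7219·(row 1) − 151·(row 2) gives 13294·α = 7219·313 − 151·14744 = 33203, so α = 33203/13294.
Then β = (14744 − 151·(33203/13294))/7219 = 26457/13294.

α = 2.4976, β = 1.9901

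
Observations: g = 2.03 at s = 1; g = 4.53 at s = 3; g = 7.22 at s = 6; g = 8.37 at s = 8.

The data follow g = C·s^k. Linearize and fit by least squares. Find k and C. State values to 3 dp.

k = 0.689, C = 2.064

Taking logs, ln g = k·ln s + ln C, so regress ln g on ln s.
AᵀA = [[8.7414, 4.9698]; [4.9698, 4]], rhs = [9.6198, 6.3203]ᵀ  (here Σln s = 4.9698, Σ(ln s)² = 8.7414, Σln g = 6.3203, Σln s·ln g = 9.6198).
Δ = 8.7414·4 − (4.9698)² = 10.2667; k = (9.6198·4 − 4.9698·6.3203)/10.2667 = 0.68852, ln C = (8.7414·6.3203 − 4.9698·9.6198)/10.2667 = 0.72461, so C = exp(0.72461) = 2.06393.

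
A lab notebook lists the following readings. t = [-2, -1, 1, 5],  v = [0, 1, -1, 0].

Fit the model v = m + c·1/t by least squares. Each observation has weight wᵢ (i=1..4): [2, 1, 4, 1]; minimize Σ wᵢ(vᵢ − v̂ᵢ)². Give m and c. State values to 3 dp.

m = -0.142, c = -0.846

Sums needed: Σwᵢ·1 = 8, Σwᵢ·1/t = 11/5, Σwᵢ·1/t·1/t = 277/50.
Moment sums: Σwᵢ·v = -3, Σwᵢ·1/t·v = -5.
XᵀWX·[m, c]ᵀ = XᵀWv becomes [[8, 11/5]; [11/5, 277/50]]·[m, c]ᵀ = [-3, -5]ᵀ.
det = 8·(277/50) − (11/5)² = 987/25.
m = ((-3)·(277/50) − (11/5)·(-5))/(987/25) = -281/1974; c = (8·(-5) − (11/5)·(-3))/(987/25) = -835/987.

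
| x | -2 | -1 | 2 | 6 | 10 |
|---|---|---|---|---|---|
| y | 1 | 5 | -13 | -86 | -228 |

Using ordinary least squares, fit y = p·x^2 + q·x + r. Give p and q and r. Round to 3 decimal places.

The normal system MᵀM·[p, q, r]ᵀ = Mᵀy is [[11329, 1215, 145]; [1215, 145, 15]; [145, 15, 5]]·[p, q, r]ᵀ = [-25939, -2829, -321]ᵀ.
Row-reducing yields p = -1297/650, q = -387/125, r = 9601/3250.

p = -1.995, q = -3.096, r = 2.954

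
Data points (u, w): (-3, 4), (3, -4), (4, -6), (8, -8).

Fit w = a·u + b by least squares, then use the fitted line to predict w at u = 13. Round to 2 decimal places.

With design matrix X, XᵀX = [[98, 12]; [12, 4]] and Xᵀw = [-112, -14]ᵀ.
Eliminating b: 4·(row 1) − 12·(row 2) gives 248·a = 4·(-112) − 12·(-14) = -280, so a = -35/31.
Then b = ((-14) − 12·(-35/31))/4 = -7/62.
At u = 13: ŵ = (-35/31)·(13) + (-7/62)·(1) = -917/62.

ŵ = -14.79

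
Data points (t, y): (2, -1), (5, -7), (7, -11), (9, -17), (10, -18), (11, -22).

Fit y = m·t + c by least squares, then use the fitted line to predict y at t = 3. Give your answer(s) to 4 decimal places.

Setting ∂/∂m … = 0 gives: 380·m + 44·c = -689;  44·m + 6·c = -76.
Δ = 380·6 − 44² = 344.
m = ((-689)·6 − 44·(-76))/344 = -395/172; c = (380·(-76) − 44·(-689))/344 = 359/86.
At t = 3: ŷ = (-395/172)·(3) + (359/86)·(1) = -467/172.

ŷ = -2.7151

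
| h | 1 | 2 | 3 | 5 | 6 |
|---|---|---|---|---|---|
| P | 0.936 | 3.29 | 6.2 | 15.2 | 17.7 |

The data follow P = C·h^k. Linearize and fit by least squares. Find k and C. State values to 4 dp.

k = 1.6635, C = 0.9813

Taking logs, ln P = k·ln h + ln C, so regress ln P on ln h.
Σln h = 5.1930, Σ(ln h)² = 7.4881, Σln P = 8.5442, Σln h·ln P = 12.3584.
Equations: 7.4881·k + 5.1930·ln C = 12.3584;  5.1930·k + 5·ln C = 8.5442.
Solving (det = 10.4737): k = 1.66347, ln C = -0.01884, so C = exp(-0.01884) = 0.98134.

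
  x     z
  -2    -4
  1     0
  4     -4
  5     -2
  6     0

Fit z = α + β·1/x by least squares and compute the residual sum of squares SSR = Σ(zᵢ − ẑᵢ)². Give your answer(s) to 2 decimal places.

SSR = 8.90

The normal system AᵀA·[α, β]ᵀ = Aᵀz is [[5, 67/60]; [67/60, 4969/3600]]·[α, β]ᵀ = [-10, 3/5]ᵀ.
Δ = 5·(4969/3600) − (67/60)² = 5089/900.
α = ((-10)·(4969/3600) − (67/60)·(3/5))/(5089/900) = -26051/10178; β = (5·(3/5) − (67/60)·(-10))/(5089/900) = 12750/5089.
Residuals: -273/1454, 551/10178, -10518/5089, 85/1454, 21801/10178; SSR = 45299/5089.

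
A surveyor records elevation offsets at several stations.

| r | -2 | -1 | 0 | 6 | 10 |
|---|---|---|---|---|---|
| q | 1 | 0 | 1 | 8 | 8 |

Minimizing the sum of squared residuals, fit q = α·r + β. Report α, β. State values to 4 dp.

Setting ∂/∂α … = 0 gives: 141·α + 13·β = 126;  13·α + 5·β = 18.
Determinant 141·5 − 13² = 536.
α = (126·5 − 13·18)/536 = 99/134; β = (141·18 − 13·126)/536 = 225/134.

α = 0.7388, β = 1.6791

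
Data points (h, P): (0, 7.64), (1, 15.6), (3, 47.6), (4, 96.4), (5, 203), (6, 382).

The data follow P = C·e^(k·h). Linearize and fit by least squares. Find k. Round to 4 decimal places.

k = 0.6469

Taking logs, ln P = k·h + ln C, so regress ln P on h.
Over the data: Σh = 19.0000, Σ(h)² = 87.0000, Σln P = 24.4706, Σh·ln P = 94.8483.
Normal system: [[87.0000, 19.0000]; [19.0000, 6]]·[k, ln C]ᵀ = [94.8483, 24.4706]ᵀ.
Solving (det = 161.0000): k = 0.64688, ln C = 2.02998.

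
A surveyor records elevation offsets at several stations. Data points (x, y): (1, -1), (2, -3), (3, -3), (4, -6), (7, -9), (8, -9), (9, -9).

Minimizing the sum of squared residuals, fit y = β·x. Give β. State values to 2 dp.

The normal equations are: 224·β = -256.
(Σx·x = 224, Σx·y = -256.)
β = (-256)/224 = -1.14286.

β = -1.14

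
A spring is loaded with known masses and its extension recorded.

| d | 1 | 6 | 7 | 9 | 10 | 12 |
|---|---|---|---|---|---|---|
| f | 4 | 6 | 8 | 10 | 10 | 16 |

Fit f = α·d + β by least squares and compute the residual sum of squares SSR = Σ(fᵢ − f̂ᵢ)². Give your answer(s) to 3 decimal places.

SSR = 13.497

The normal equations are: 411·α + 45·β = 478;  45·α + 6·β = 54.
(Σd·d = 411, Σd = 45, Σ1 = 6, Σd·f = 478, Σf = 54.)
Eliminating β: 6·(row 1) − 45·(row 2) gives 441·α = 6·478 − 45·54 = 438, so α = 146/147.
Then β = (54 − 45·(146/147))/6 = 76/49.
Residuals: 214/147, -74/49, -74/147, -24/49, -218/147, 124/49; SSR = 1984/147.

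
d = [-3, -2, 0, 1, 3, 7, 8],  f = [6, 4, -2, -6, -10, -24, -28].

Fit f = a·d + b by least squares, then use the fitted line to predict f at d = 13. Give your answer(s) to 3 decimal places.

f̂ = -42.590

The normal system XᵀX·[a, b]ᵀ = Xᵀf is [[136, 14]; [14, 7]]·[a, b]ᵀ = [-454, -60]ᵀ.
det = 136·7 − 14² = 756.
a = ((-454)·7 − 14·(-60))/756 = -167/54; b = (136·(-60) − 14·(-454))/756 = -451/189.
At d = 13: f̂ = (-167/54)·(13) + (-451/189)·(1) = -16099/378.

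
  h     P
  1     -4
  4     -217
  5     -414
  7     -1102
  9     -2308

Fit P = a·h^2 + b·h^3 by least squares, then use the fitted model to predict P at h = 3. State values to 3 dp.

The normal system AᵀA·[a, b]ᵀ = AᵀP is [[9844, 80006]; [80006, 668812]]·[a, b]ᵀ = [-254772, -2126160]ᵀ.
Determinant 9844·668812 − 80006² = 182825292.
a = ((-254772)·668812 − 80006·(-2126160))/182825292 = -24084492/15235441; b = (9844·(-2126160) − 80006·(-254772))/182825292 = -45552534/15235441.
At h = 3: P̂ = (-24084492/15235441)·(9) + (-45552534/15235441)·(27) = -1446678846/15235441.

P̂ = -94.955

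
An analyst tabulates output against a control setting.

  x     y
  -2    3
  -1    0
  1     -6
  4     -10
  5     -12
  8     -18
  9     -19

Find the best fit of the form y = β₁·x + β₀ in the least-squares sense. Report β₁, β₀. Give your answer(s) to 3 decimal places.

β₁ = -1.954, β₀ = -2.156

The normal system MᵀM·[β₁, β₀]ᵀ = Mᵀy is [[192, 24]; [24, 7]]·[β₁, β₀]ᵀ = [-427, -62]ᵀ.
Eliminating β₀: 7·(row 1) − 24·(row 2) gives 768·β₁ = 7·(-427) − 24·(-62) = -1501, so β₁ = -1501/768.
Then β₀ = ((-62) − 24·(-1501/768))/7 = -69/32.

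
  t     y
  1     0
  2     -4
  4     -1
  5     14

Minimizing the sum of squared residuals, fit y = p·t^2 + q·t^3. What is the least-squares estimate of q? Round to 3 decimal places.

From the data, Σt^2·t^2 = 898, Σt^2·t^3 = 4182, Σt^3·t^3 = 19786.
And Σt^2·y = 318, Σt^3·y = 1654.
So XᵀX·[p, q]ᵀ = Xᵀy: [[898, 4182]; [4182, 19786]]·[p, q]ᵀ = [318, 1654]ᵀ.
Determinant 898·19786 − 4182² = 278704.
p = (318·19786 − 4182·1654)/278704 = -78135/34838; q = (898·1654 − 4182·318)/278704 = 19427/34838.

q = 0.558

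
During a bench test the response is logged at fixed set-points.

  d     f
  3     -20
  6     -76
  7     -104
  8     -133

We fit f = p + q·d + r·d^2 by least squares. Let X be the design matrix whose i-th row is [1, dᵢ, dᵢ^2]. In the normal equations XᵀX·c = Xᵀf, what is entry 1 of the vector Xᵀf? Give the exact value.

Entry 1 ↔ basis 1, so (Xᵀf)_{1} = Σᵢ fᵢ = (1)·(-20) + (1)·(-76) + (1)·(-104) + (1)·(-133) = -333.

-333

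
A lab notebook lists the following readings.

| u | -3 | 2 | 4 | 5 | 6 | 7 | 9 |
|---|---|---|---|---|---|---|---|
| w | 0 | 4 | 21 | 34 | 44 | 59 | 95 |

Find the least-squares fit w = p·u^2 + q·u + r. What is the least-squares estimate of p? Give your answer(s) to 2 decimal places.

Normal-equation sums: Σu^2·u^2 = 11236, Σu^2·u = 1458, Σu^2 = 220, Σu·u = 220, Σu = 30, Σ1 = 7.
For Aᵀw: Σu^2·w = 13372, Σu·w = 1794, Σw = 257.
Row-reducing yields p = 31832/32439, q = 22124/10813, r = -93911/32439.

p = 0.98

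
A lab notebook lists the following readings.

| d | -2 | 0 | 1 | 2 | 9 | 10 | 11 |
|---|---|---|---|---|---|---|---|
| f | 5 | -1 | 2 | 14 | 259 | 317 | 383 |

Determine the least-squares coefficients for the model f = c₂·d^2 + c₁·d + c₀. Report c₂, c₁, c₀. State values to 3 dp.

c₂ = 2.987, c₁ = 2.129, c₀ = -2.262

Sums needed: Σd^2·d^2 = 31235, Σd^2·d = 3061, Σd^2 = 311, Σd·d = 311, Σd = 31, Σ1 = 7.
For Aᵀf: Σd^2·f = 99100, Σd·f = 9734, Σf = 979.
Inverting the 3×3 Gram matrix, [c₂, c₁, c₀]ᵀ = [664851/222614, 474035/222614, -251760/111307]ᵀ.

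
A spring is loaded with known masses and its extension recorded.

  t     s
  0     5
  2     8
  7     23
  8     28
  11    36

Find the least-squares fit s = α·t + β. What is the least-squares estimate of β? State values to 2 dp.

β = 3.66

Setting ∂/∂α … = 0 gives: 238·α + 28·β = 797;  28·α + 5·β = 100.
Eliminating β: 5·(row 1) − 28·(row 2) gives 406·α = 5·797 − 28·100 = 1185, so α = 1185/406.
Then β = (100 − 28·(1185/406))/5 = 106/29.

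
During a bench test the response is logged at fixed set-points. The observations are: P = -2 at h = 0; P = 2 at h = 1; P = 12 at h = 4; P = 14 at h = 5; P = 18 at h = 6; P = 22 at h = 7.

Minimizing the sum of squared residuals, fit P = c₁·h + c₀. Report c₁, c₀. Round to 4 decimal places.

c₁ = 3.3219, c₀ = -1.7339

The normal equations are: 127·c₁ + 23·c₀ = 382;  23·c₁ + 6·c₀ = 66.
(Σh·h = 127, Σh = 23, Σ1 = 6, Σh·P = 382, ΣP = 66.)
Determinant 127·6 − 23² = 233.
c₁ = (382·6 − 23·66)/233 = 774/233; c₀ = (127·66 − 23·382)/233 = -404/233.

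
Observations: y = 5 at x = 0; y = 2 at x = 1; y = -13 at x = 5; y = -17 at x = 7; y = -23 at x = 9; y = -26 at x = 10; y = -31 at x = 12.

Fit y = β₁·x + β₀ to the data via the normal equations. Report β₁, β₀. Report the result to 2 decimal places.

Compute the Gram sums: Σx·x = 400, Σx = 44, Σ1 = 7.
And Σx·y = -1021, Σy = -103.
So AᵀA·[β₁, β₀]ᵀ = Aᵀy: [[400, 44]; [44, 7]]·[β₁, β₀]ᵀ = [-1021, -103]ᵀ.
Determinant 400·7 − 44² = 864.
β₁ = ((-1021)·7 − 44·(-103))/864 = -2615/864; β₀ = (400·(-103) − 44·(-1021))/864 = 931/216.

β₁ = -3.03, β₀ = 4.31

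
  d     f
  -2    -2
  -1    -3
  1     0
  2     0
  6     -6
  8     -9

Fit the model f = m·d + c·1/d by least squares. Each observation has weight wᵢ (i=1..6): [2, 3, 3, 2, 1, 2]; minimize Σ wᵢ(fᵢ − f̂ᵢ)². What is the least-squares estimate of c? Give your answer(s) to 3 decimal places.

c = 3.112

From the data, Σwᵢ·d·d = 186, Σwᵢ·d·1/d = 13, Σwᵢ·1/d·1/d = 2033/288.
And Σwᵢ·d·f = -163, Σwᵢ·1/d·f = 31/4.
det = 186·(2033/288) − 13² = 54911/48.
m = ((-163)·(2033/288) − 13·(31/4))/(54911/48) = -360395/329466; c = (186·(31/4) − 13·(-163))/(54911/48) = 170904/54911.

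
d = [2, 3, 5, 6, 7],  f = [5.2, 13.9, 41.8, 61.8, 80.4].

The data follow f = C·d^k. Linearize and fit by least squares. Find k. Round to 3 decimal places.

With ln fᵢ as the transformed response and ln dᵢ as the regressor:
XᵀX = [[11.2747, 7.1389]; [7.1389, 5]], rhs = [25.9678, 16.5244]ᵀ  (here Σln d = 7.1389, Σ(ln d)² = 11.2747, Σln f = 16.5244, Σln d·ln f = 25.9678).
Δ = 11.2747·5 − (7.1389)² = 5.4099; k = (25.9678·5 − 7.1389·16.5244)/5.4099 = 2.19486, ln C = (11.2747·16.5244 − 7.1389·25.9678)/5.4099 = 0.17111.

k = 2.195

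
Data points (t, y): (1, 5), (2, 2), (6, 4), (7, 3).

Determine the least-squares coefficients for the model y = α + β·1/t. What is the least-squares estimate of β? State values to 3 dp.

With design matrix A, AᵀA = [[4, 38/21]; [38/21, 1145/882]] and Aᵀy = [14, 149/21]ᵀ.
det = 4·(1145/882) − (38/21)² = 94/49.
α = (14·(1145/882) − (38/21)·(149/21))/(94/49) = 2353/846; β = (4·(149/21) − (38/21)·14)/(94/49) = 224/141.

β = 1.589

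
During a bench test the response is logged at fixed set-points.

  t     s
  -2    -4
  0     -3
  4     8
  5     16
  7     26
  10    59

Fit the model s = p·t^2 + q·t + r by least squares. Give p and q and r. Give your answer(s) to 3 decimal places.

Entries of XᵀX: Σt^2·t^2 = 13298, Σt^2·t = 1524, Σt^2 = 194, Σt·t = 194, Σt = 24, Σ1 = 6.
And Σt^2·s = 7686, Σt·s = 892, Σs = 102.
So XᵀX·[p, q, r]ᵀ = Xᵀs: [[13298, 1524, 194]; [1524, 194, 24]; [194, 24, 6]]·[p, q, r]ᵀ = [7686, 892, 102]ᵀ.
Row-reducing yields p = 25497/48367, q = 4024/4397, r = -179220/48367.

p = 0.527, q = 0.915, r = -3.705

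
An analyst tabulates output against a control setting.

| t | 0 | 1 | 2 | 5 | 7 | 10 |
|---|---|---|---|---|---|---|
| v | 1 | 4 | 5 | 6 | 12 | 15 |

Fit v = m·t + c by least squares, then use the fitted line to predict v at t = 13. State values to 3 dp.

v̂ = 18.833

Compute the Gram sums: Σt·t = 179, Σt = 25, Σ1 = 6.
Moment sums: Σt·v = 278, Σv = 43.
XᵀX·[m, c]ᵀ = Xᵀv becomes [[179, 25]; [25, 6]]·[m, c]ᵀ = [278, 43]ᵀ.
Eliminating c: 6·(row 1) − 25·(row 2) gives 449·m = 6·278 − 25·43 = 593, so m = 593/449.
Then c = (43 − 25·(593/449))/6 = 747/449.
At t = 13: v̂ = (593/449)·(13) + (747/449)·(1) = 8456/449.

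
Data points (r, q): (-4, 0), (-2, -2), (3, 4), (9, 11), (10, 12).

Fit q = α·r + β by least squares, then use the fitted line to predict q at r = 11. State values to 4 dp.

From the data, Σr·r = 210, Σr = 16, Σ1 = 5.
Moment sums: Σr·q = 235, Σq = 25.
det = 210·5 − 16² = 794.
α = (235·5 − 16·25)/794 = 775/794; β = (210·25 − 16·235)/794 = 745/397.
At r = 11: q̂ = (775/794)·(11) + (745/397)·(1) = 10015/794.

q̂ = 12.6134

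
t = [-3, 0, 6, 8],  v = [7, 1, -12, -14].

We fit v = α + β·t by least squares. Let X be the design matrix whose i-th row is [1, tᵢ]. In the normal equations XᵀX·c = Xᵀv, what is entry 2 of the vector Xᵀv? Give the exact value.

-205

Entry 2 ↔ basis t, so (Xᵀv)_{2} = Σᵢ (t)·vᵢ = (-3)·(7) + (0)·(1) + (6)·(-12) + (8)·(-14) = -205.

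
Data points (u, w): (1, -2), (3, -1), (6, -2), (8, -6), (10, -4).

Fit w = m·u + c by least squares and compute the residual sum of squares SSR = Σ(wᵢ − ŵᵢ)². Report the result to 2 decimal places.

SSR = 7.71

MᵀM·[m, c]ᵀ = Mᵀw reads: 210·m + 28·c = -105;  28·m + 5·c = -15.
Determinant 210·5 − 28² = 266.
m = ((-105)·5 − 28·(-15))/266 = -15/38; c = (210·(-15) − 28·(-105))/266 = -15/19.
Residuals: -31/38, 37/38, 22/19, -39/19, 14/19; SSR = 293/38.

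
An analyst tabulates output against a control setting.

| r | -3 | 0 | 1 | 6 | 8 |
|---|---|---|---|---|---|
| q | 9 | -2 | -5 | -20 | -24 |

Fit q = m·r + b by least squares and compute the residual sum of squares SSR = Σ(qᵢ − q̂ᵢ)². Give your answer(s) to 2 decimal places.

SSR = 4.80

Forming MᵀM = [[110, 12]; [12, 5]] and Mᵀq = [-344, -42]ᵀ gives MᵀM·[m, b]ᵀ = Mᵀq.
Eliminating b: 5·(row 1) − 12·(row 2) gives 406·m = 5·(-344) − 12·(-42) = -1216, so m = -608/203.
Then b = ((-42) − 12·(-608/203))/5 = -246/203.
Residuals: 249/203, -160/203, -23/29, -166/203, 34/29; SSR = 974/203.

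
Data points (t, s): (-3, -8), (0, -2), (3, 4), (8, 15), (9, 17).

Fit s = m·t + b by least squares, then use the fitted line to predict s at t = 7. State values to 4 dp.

Forming MᵀM = [[163, 17]; [17, 5]] and Mᵀs = [309, 26]ᵀ gives MᵀM·[m, b]ᵀ = Mᵀs.
Δ = 163·5 − 17² = 526.
m = (309·5 − 17·26)/526 = 1103/526; b = (163·26 − 17·309)/526 = -1015/526.
At t = 7: ŝ = (1103/526)·(7) + (-1015/526)·(1) = 3353/263.

ŝ = 12.7490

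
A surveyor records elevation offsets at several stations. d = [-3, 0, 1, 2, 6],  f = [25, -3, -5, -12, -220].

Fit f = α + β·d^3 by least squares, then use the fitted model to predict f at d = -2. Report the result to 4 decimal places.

f̂ = 4.8077

Sums needed: Σ1 = 5, Σd^3 = 198, Σd^3·d^3 = 47450.
Moment sums: Σf = -215, Σd^3·f = -48296.
Eliminating β: 47450·(row 1) − 198·(row 2) gives 198046·α = 47450·(-215) − 198·(-48296) = -639142, so α = -319571/99023.
Then β = ((-48296) − 198·(-319571/99023))/47450 = -99455/99023.
At d = -2: f̂ = (-319571/99023)·(1) + (-99455/99023)·(-8) = 476069/99023.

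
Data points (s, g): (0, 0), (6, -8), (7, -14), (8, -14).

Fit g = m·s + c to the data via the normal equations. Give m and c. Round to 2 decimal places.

m = -1.78, c = 0.35

From the data, Σs·s = 149, Σs = 21, Σ1 = 4.
Moment sums: Σs·g = -258, Σg = -36.
Δ = 149·4 − 21² = 155.
m = ((-258)·4 − 21·(-36))/155 = -276/155; c = (149·(-36) − 21·(-258))/155 = 54/155.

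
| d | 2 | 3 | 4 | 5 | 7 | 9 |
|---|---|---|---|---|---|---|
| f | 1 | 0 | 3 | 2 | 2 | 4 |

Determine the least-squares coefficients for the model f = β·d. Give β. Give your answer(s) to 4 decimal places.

From the data, Σd·d = 184.
Right-hand side: Σd·f = 74.
β = 74/184 = 0.402174.

β = 0.4022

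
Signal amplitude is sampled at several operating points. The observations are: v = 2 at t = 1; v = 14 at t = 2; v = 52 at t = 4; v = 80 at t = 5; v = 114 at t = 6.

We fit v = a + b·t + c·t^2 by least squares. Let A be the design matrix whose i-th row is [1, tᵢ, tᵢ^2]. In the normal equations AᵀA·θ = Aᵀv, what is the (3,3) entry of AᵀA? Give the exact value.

2194

Row 3 ↔ basis t^2, column 3 ↔ basis t^2, so (AᵀA)_{3,3} = Σᵢ (t^2)·(t^2) = (1)·(1) + (4)·(4) + (16)·(16) + (25)·(25) + (36)·(36) = 2194.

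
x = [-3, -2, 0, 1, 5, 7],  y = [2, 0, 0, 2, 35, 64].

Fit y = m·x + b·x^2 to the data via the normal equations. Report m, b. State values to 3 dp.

m = 2.129, b = 0.995

Entries of AᵀA: Σx·x = 88, Σx·x^2 = 434, Σx^2·x^2 = 3124.
And Σx·y = 619, Σx^2·y = 4031.
So AᵀA·[m, b]ᵀ = Aᵀy: [[88, 434]; [434, 3124]]·[m, b]ᵀ = [619, 4031]ᵀ.
Eliminating b: 3124·(row 1) − 434·(row 2) gives 86556·m = 3124·619 − 434·4031 = 184302, so m = 30717/14426.
Then b = (4031 − 434·(30717/14426))/3124 = 14347/14426.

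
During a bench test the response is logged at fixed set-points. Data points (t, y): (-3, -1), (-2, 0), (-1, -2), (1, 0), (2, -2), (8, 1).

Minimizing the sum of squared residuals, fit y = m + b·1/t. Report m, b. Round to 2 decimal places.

Entries of MᵀM: Σ1 = 6, Σ1/t = -5/24, Σ1/t·1/t = 1513/576.
Right-hand side: Σy = -4, Σ1/t·y = 35/24.
Δ = 6·(1513/576) − (-5/24)² = 9053/576.
m = ((-4)·(1513/576) − (-5/24)·(35/24))/(9053/576) = -5877/9053; b = (6·(35/24) − (-5/24)·(-4))/(9053/576) = 4560/9053.

m = -0.65, b = 0.50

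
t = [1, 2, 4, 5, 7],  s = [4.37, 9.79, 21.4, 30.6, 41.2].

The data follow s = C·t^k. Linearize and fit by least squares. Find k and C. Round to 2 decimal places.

Let Y = ln s. Fitting Y = k·ln t + ln C by least squares:
Σln t = 5.6348, Σ(ln t)² = 8.7791, Σln s = 13.9590, Σln t·ln s = 18.5697.
Normal system: [[8.7791, 5.6348]; [5.6348, 5]]·[k, ln C]ᵀ = [18.5697, 13.9590]ᵀ.
Solving (det = 12.1448): k = 1.16864, ln C = 1.47479, so C = exp(1.47479) = 4.37010.

k = 1.17, C = 4.37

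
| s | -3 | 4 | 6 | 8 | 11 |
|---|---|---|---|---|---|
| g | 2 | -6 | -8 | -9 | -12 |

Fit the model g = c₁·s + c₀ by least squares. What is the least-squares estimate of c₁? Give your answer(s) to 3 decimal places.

c₁ = -0.996

Normal-equation sums: Σs·s = 246, Σs = 26, Σ1 = 5.
And Σs·g = -282, Σg = -33.
XᵀX·[c₁, c₀]ᵀ = Xᵀg becomes [[246, 26]; [26, 5]]·[c₁, c₀]ᵀ = [-282, -33]ᵀ.
det = 246·5 − 26² = 554.
c₁ = ((-282)·5 − 26·(-33))/554 = -276/277; c₀ = (246·(-33) − 26·(-282))/554 = -393/277.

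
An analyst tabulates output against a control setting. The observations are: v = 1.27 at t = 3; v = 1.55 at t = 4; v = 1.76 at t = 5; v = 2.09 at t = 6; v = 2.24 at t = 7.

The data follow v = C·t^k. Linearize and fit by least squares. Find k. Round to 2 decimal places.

k = 0.68

Taking logs, ln v = k·ln t + ln C, so regress ln v on ln t.
AᵀA = [[12.7160, 7.8320]; [7.8320, 5]], rhs = [4.6701, 2.7862]ᵀ  (here Σln t = 7.8320, Σ(ln t)² = 12.7160, Σln v = 2.7862, Σln t·ln v = 4.6701).
Δ = 12.7160·5 − (7.8320)² = 2.2397; k = (4.6701·5 − 7.8320·2.7862)/2.2397 = 0.68264, ln C = (12.7160·2.7862 − 7.8320·4.6701)/2.2397 = -0.51204.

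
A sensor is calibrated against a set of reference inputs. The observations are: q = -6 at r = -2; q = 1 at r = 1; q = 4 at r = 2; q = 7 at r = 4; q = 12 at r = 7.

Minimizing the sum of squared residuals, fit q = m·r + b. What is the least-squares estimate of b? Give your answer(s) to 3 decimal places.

Forming XᵀX = [[74, 12]; [12, 5]] and Xᵀq = [133, 18]ᵀ gives XᵀX·[m, b]ᵀ = Xᵀq.
Eliminating b: 5·(row 1) − 12·(row 2) gives 226·m = 5·133 − 12·18 = 449, so m = 449/226.
Then b = (18 − 12·(449/226))/5 = -132/113.

b = -1.168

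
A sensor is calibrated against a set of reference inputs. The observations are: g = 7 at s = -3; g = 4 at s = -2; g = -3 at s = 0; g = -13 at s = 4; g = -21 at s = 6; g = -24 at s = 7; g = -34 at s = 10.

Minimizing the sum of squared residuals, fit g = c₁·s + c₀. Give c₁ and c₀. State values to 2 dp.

c₁ = -3.11, c₀ = -2.21

From the data, Σs·s = 214, Σs = 22, Σ1 = 7.
For Mᵀg: Σs·g = -715, Σg = -84.
Eliminating c₀: 7·(row 1) − 22·(row 2) gives 1014·c₁ = 7·(-715) − 22·(-84) = -3157, so c₁ = -3157/1014.
Then c₀ = ((-84) − 22·(-3157/1014))/7 = -1123/507.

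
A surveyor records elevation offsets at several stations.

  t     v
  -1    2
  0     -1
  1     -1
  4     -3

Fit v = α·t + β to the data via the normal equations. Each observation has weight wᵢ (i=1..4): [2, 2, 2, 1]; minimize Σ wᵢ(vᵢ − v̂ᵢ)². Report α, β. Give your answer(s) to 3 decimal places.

Setting ∂/∂α … = 0 gives: 20·α + 4·β = -18;  4·α + 7·β = -3.
(Σwᵢ·t·t = 20, Σwᵢ·t = 4, Σwᵢ·1 = 7, Σwᵢ·t·v = -18, Σwᵢ·v = -3.)
det = 20·7 − 4² = 124.
α = ((-18)·7 − 4·(-3))/124 = -57/62; β = (20·(-3) − 4·(-18))/124 = 3/31.

α = -0.919, β = 0.097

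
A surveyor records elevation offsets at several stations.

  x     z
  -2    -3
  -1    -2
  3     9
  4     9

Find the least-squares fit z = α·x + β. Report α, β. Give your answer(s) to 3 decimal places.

Compute the Gram sums: Σx·x = 30, Σx = 4, Σ1 = 4.
Moment sums: Σx·z = 71, Σz = 13.
det = 30·4 − 4² = 104.
α = (71·4 − 4·13)/104 = 29/13; β = (30·13 − 4·71)/104 = 53/52.

α = 2.231, β = 1.019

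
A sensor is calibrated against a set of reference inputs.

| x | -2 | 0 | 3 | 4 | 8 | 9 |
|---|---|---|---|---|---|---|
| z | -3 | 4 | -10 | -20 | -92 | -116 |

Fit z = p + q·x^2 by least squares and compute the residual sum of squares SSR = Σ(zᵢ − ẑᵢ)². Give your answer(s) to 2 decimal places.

The normal system AᵀA·[p, q]ᵀ = Aᵀz is [[6, 174]; [174, 11010]]·[p, q]ᵀ = [-237, -15706]ᵀ.
Determinant 6·11010 − 174² = 35784.
p = ((-237)·11010 − 174·(-15706))/35784 = 20579/5964; q = (6·(-15706) − 174·(-237))/35784 = -8833/5964.
Residuals: -3139/5964, 3277/5964, -361/2982, 1469/5964, -565/852, 1535/2982; SSR = 8105/5964.

SSR = 1.36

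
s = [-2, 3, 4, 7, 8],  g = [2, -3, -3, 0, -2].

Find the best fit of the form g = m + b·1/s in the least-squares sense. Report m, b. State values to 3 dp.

m = -0.784, b = -5.928

The normal equations are: 5·m + (59/168)·b = -6;  (59/168)·m + (12973/28224)·b = -3.
(Σ1 = 5, Σ1/s = 59/168, Σ1/s·1/s = 12973/28224, Σg = -6, Σ1/s·g = -3.)
Determinant 5·(12973/28224) − (59/168)² = 7673/3528.
m = ((-6)·(12973/28224) − (59/168)·(-3))/(7673/3528) = -24051/30692; b = (5·(-3) − (59/168)·(-6))/(7673/3528) = -45486/7673.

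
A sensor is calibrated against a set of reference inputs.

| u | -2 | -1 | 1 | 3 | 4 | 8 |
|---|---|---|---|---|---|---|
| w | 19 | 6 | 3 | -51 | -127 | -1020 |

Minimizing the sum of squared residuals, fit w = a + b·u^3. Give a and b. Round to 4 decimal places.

The normal equations are: 6·a + 595·b = -1170;  595·a + 267035·b = -531900.
(Σ1 = 6, Σu^3 = 595, Σu^3·u^3 = 267035, Σw = -1170, Σu^3·w = -531900.)
Δ = 6·267035 − 595² = 1248185.
a = ((-1170)·267035 − 595·(-531900))/1248185 = 809910/249637; b = (6·(-531900) − 595·(-1170))/1248185 = -499050/249637.

a = 3.2444, b = -1.9991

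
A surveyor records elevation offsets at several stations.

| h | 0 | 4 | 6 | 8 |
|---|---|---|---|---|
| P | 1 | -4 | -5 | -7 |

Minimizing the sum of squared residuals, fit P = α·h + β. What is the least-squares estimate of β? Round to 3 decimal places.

Entries of AᵀA: Σh·h = 116, Σh = 18, Σ1 = 4.
Moment sums: Σh·P = -102, ΣP = -15.
So AᵀA·[α, β]ᵀ = AᵀP: [[116, 18]; [18, 4]]·[α, β]ᵀ = [-102, -15]ᵀ.
Eliminating β: 4·(row 1) − 18·(row 2) gives 140·α = 4·(-102) − 18·(-15) = -138, so α = -69/70.
Then β = ((-15) − 18·(-69/70))/4 = 24/35.

β = 0.686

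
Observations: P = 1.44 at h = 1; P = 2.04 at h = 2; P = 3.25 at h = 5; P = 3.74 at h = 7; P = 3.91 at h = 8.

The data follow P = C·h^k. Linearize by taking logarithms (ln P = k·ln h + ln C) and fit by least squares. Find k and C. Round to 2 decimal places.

With ln Pᵢ as the transformed response and ln hᵢ as the regressor:
Σln h = 6.3279, Σ(ln h)² = 11.1814, Σln P = 4.9389, Σln h·ln P = 7.7934.
Equations: 11.1814·k + 6.3279·ln C = 7.7934;  6.3279·k + 5·ln C = 4.9389.
Δ = 11.1814·5 − (6.3279)² = 15.8642; k = (7.7934·5 − 6.3279·4.9389)/15.8642 = 0.48625, ln C = (11.1814·4.9389 − 6.3279·7.7934)/15.8642 = 0.37238, so C = exp(0.37238) = 1.45118.

k = 0.49, C = 1.45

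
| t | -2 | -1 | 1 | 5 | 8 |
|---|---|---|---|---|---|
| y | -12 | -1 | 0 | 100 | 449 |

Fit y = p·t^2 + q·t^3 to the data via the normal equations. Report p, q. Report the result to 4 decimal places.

p = -1.0087, q = 1.0030

From the data, Σt^2·t^2 = 4739, Σt^2·t^3 = 35861, Σt^3·t^3 = 277835.
And Σt^2·y = 31187, Σt^3·y = 242485.
Eliminating q: 277835·(row 1) − 35861·(row 2) gives 30648744·p = 277835·31187 − 35861·242485 = -30914440, so p = -3864305/3831093.
Then q = (242485 − 35861·(-3864305/3831093))/277835 = 548918/547299.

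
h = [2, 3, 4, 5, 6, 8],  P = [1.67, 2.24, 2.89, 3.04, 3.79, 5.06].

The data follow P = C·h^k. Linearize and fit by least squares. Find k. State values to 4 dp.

k = 0.7739

Taking logs, ln P = k·ln h + ln C, so regress ln P on ln h.
AᵀA = [[13.7340, 8.6587]; [8.6587, 6]], rhs = [10.2610, 6.4461]ᵀ  (here Σln h = 8.6587, Σ(ln h)² = 13.7340, Σln P = 6.4461, Σln h·ln P = 10.2610).
Solving (det = 7.4309): k = 0.77387, ln C = -0.04242.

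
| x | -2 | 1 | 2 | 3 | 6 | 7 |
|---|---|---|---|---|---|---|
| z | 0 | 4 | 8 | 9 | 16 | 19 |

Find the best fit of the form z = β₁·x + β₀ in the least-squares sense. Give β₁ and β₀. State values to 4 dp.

β₁ = 2.1398, β₀ = 3.2705

From the data, Σx·x = 103, Σx = 17, Σ1 = 6.
And Σx·z = 276, Σz = 56.
Normal equations: [[103, 17]; [17, 6]]·[β₁, β₀]ᵀ = [276, 56]ᵀ.
Determinant 103·6 − 17² = 329.
β₁ = (276·6 − 17·56)/329 = 704/329; β₀ = (103·56 − 17·276)/329 = 1076/329.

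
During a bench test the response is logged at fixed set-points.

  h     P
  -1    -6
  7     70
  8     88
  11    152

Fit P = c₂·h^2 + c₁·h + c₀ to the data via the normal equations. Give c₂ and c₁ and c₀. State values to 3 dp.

With design matrix M, MᵀM = [[21139, 2185, 235]; [2185, 235, 25]; [235, 25, 4]] and MᵀP = [27448, 2872, 304]ᵀ.
Solving the 3×3 system (Gaussian elimination) gives c₂ = 327/358, c₁ = 7223/1790, c₀ = -516/179.

c₂ = 0.913, c₁ = 4.035, c₀ = -2.883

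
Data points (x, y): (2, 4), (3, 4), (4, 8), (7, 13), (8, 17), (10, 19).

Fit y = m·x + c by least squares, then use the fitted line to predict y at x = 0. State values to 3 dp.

ŷ = -0.730

From the data, Σx·x = 242, Σx = 34, Σ1 = 6.
And Σx·y = 469, Σy = 65.
MᵀM·[m, c]ᵀ = Mᵀy becomes [[242, 34]; [34, 6]]·[m, c]ᵀ = [469, 65]ᵀ.
det = 242·6 − 34² = 296.
m = (469·6 − 34·65)/296 = 151/74; c = (242·65 − 34·469)/296 = -27/37.
At x = 0: ŷ = (151/74)·(0) + (-27/37)·(1) = -27/37.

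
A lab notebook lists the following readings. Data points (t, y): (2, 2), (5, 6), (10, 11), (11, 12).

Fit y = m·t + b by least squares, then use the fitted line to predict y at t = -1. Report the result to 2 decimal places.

Setting ∂/∂m … = 0 gives: 250·m + 28·b = 276;  28·m + 4·b = 31.
(Σt·t = 250, Σt = 28, Σ1 = 4, Σt·y = 276, Σy = 31.)
Eliminating b: 4·(row 1) − 28·(row 2) gives 216·m = 4·276 − 28·31 = 236, so m = 59/54.
Then b = (31 − 28·(59/54))/4 = 11/108.
At t = -1: ŷ = (59/54)·(-1) + (11/108)·(1) = -107/108.

ŷ = -0.99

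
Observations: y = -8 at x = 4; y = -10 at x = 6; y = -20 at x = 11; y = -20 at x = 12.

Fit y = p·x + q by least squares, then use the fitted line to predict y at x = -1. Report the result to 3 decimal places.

ŷ = 0.693

Normal-equation sums: Σx·x = 317, Σx = 33, Σ1 = 4.
Right-hand side: Σx·y = -552, Σy = -58.
So AᵀA·[p, q]ᵀ = Aᵀy: [[317, 33]; [33, 4]]·[p, q]ᵀ = [-552, -58]ᵀ.
det = 317·4 − 33² = 179.
p = ((-552)·4 − 33·(-58))/179 = -294/179; q = (317·(-58) − 33·(-552))/179 = -170/179.
At x = -1: ŷ = (-294/179)·(-1) + (-170/179)·(1) = 124/179.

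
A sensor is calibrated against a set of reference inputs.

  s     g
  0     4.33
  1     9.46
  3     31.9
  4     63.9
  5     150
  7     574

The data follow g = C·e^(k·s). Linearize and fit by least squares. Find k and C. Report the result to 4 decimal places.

k = 0.6940, C = 4.3464

With ln gᵢ as the transformed response and sᵢ as the regressor:
Σs = 20.0000, Σ(s)² = 100.0000, Σln g = 22.6958, Σs·ln g = 98.7858.
Equations: 100.0000·k + 20.0000·ln C = 98.7858;  20.0000·k + 6·ln C = 22.6958.
Solving (det = 200.0000): k = 0.69399, ln C = 1.46934, so C = exp(1.46934) = 4.34637.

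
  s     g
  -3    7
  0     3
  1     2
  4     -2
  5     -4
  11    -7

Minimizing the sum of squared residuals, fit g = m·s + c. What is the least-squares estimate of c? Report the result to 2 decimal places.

Compute the Gram sums: Σs·s = 172, Σs = 18, Σ1 = 6.
And Σs·g = -124, Σg = -1.
So MᵀM·[m, c]ᵀ = Mᵀg: [[172, 18]; [18, 6]]·[m, c]ᵀ = [-124, -1]ᵀ.
Eliminating c: 6·(row 1) − 18·(row 2) gives 708·m = 6·(-124) − 18·(-1) = -726, so m = -121/118.
Then c = ((-1) − 18·(-121/118))/6 = 515/177.

c = 2.91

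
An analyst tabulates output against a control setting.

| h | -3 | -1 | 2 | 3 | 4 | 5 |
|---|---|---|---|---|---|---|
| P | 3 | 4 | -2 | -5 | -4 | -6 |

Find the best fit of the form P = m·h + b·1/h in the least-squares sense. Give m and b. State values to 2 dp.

Sums needed: Σh·h = 64, Σh·1/h = 6, Σ1/h·1/h = 5669/3600.
For MᵀP: Σh·P = -78, Σ1/h·P = -148/15.
det = 64·(5669/3600) − 6² = 14576/225.
m = ((-78)·(5669/3600) − 6·(-148/15))/(14576/225) = -114531/116608; b = (64·(-148/15) − 6·(-78))/(14576/225) = -9195/3644.

m = -0.98, b = -2.52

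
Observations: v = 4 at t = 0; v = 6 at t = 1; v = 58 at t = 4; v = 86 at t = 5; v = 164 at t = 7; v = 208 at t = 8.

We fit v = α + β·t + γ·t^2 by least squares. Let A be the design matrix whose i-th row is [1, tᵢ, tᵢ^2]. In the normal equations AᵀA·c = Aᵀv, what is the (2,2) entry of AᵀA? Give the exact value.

Row 2 ↔ basis t, column 2 ↔ basis t, so (AᵀA)_{2,2} = Σᵢ (t)·(t) = (0)·(0) + (1)·(1) + (4)·(4) + (5)·(5) + (7)·(7) + (8)·(8) = 155.

155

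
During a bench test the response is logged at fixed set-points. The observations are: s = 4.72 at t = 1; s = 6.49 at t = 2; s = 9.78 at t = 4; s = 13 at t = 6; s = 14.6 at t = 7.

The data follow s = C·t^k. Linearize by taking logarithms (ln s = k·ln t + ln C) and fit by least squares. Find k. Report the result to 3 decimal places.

k = 0.582

Linearized form: ln s = k·ln t + ln C. From the 5 transformed points,
AᵀA = [[9.3992, 5.8171]; [5.8171, 5]], rhs = [14.2704, 10.9484]ᵀ  (here Σln t = 5.8171, Σ(ln t)² = 9.3992, Σln s = 10.9484, Σln t·ln s = 14.2704).
Slope k = (n·Σln t·ln s − Σln t·Σln s)/(n·Σ(ln t)² − (Σln t)²) = (5·14.2704 − 5.8171·10.9484)/13.1574 = 0.58249; ln C = (Σln s − k·Σln t)/n = 1.51200.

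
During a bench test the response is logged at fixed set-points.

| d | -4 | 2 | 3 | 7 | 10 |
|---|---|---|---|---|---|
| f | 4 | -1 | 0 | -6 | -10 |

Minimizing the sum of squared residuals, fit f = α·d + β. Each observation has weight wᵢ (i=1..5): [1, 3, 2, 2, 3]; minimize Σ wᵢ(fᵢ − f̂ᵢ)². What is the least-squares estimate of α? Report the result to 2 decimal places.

Setting ∂/∂α … = 0 gives: 444·α + 52·β = -406;  52·α + 11·β = -41.
(Σwᵢ·d·d = 444, Σwᵢ·d = 52, Σwᵢ·1 = 11, Σwᵢ·d·f = -406, Σwᵢ·f = -41.)
Determinant 444·11 − 52² = 2180.
α = ((-406)·11 − 52·(-41))/2180 = -1167/1090; β = (444·(-41) − 52·(-406))/2180 = 727/545.

α = -1.07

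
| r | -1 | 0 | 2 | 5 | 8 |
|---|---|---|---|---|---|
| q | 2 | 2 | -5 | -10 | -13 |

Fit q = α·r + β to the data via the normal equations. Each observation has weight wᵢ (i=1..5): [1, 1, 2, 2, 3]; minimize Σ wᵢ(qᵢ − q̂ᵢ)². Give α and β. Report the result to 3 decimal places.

Compute the Gram sums: Σwᵢ·r·r = 251, Σwᵢ·r = 37, Σwᵢ·1 = 9.
Moment sums: Σwᵢ·r·q = -434, Σwᵢ·q = -65.
Determinant 251·9 − 37² = 890.
α = ((-434)·9 − 37·(-65))/890 = -1501/890; β = (251·(-65) − 37·(-434))/890 = -257/890.

α = -1.687, β = -0.289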